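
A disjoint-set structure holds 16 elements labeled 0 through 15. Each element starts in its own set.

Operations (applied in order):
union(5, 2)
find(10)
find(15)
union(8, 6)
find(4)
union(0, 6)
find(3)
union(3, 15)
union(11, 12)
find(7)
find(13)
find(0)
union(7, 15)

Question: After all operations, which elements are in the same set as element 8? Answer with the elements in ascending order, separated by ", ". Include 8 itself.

Answer: 0, 6, 8

Derivation:
Step 1: union(5, 2) -> merged; set of 5 now {2, 5}
Step 2: find(10) -> no change; set of 10 is {10}
Step 3: find(15) -> no change; set of 15 is {15}
Step 4: union(8, 6) -> merged; set of 8 now {6, 8}
Step 5: find(4) -> no change; set of 4 is {4}
Step 6: union(0, 6) -> merged; set of 0 now {0, 6, 8}
Step 7: find(3) -> no change; set of 3 is {3}
Step 8: union(3, 15) -> merged; set of 3 now {3, 15}
Step 9: union(11, 12) -> merged; set of 11 now {11, 12}
Step 10: find(7) -> no change; set of 7 is {7}
Step 11: find(13) -> no change; set of 13 is {13}
Step 12: find(0) -> no change; set of 0 is {0, 6, 8}
Step 13: union(7, 15) -> merged; set of 7 now {3, 7, 15}
Component of 8: {0, 6, 8}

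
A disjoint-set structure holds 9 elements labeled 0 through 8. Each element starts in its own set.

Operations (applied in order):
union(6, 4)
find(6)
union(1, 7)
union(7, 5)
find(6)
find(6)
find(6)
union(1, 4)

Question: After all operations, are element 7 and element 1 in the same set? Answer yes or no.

Step 1: union(6, 4) -> merged; set of 6 now {4, 6}
Step 2: find(6) -> no change; set of 6 is {4, 6}
Step 3: union(1, 7) -> merged; set of 1 now {1, 7}
Step 4: union(7, 5) -> merged; set of 7 now {1, 5, 7}
Step 5: find(6) -> no change; set of 6 is {4, 6}
Step 6: find(6) -> no change; set of 6 is {4, 6}
Step 7: find(6) -> no change; set of 6 is {4, 6}
Step 8: union(1, 4) -> merged; set of 1 now {1, 4, 5, 6, 7}
Set of 7: {1, 4, 5, 6, 7}; 1 is a member.

Answer: yes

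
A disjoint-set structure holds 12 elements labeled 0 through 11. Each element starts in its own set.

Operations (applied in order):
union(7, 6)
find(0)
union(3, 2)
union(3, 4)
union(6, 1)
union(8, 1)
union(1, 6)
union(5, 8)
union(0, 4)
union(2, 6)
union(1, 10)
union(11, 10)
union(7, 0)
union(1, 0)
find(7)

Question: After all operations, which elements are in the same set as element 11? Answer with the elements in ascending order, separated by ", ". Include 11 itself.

Answer: 0, 1, 2, 3, 4, 5, 6, 7, 8, 10, 11

Derivation:
Step 1: union(7, 6) -> merged; set of 7 now {6, 7}
Step 2: find(0) -> no change; set of 0 is {0}
Step 3: union(3, 2) -> merged; set of 3 now {2, 3}
Step 4: union(3, 4) -> merged; set of 3 now {2, 3, 4}
Step 5: union(6, 1) -> merged; set of 6 now {1, 6, 7}
Step 6: union(8, 1) -> merged; set of 8 now {1, 6, 7, 8}
Step 7: union(1, 6) -> already same set; set of 1 now {1, 6, 7, 8}
Step 8: union(5, 8) -> merged; set of 5 now {1, 5, 6, 7, 8}
Step 9: union(0, 4) -> merged; set of 0 now {0, 2, 3, 4}
Step 10: union(2, 6) -> merged; set of 2 now {0, 1, 2, 3, 4, 5, 6, 7, 8}
Step 11: union(1, 10) -> merged; set of 1 now {0, 1, 2, 3, 4, 5, 6, 7, 8, 10}
Step 12: union(11, 10) -> merged; set of 11 now {0, 1, 2, 3, 4, 5, 6, 7, 8, 10, 11}
Step 13: union(7, 0) -> already same set; set of 7 now {0, 1, 2, 3, 4, 5, 6, 7, 8, 10, 11}
Step 14: union(1, 0) -> already same set; set of 1 now {0, 1, 2, 3, 4, 5, 6, 7, 8, 10, 11}
Step 15: find(7) -> no change; set of 7 is {0, 1, 2, 3, 4, 5, 6, 7, 8, 10, 11}
Component of 11: {0, 1, 2, 3, 4, 5, 6, 7, 8, 10, 11}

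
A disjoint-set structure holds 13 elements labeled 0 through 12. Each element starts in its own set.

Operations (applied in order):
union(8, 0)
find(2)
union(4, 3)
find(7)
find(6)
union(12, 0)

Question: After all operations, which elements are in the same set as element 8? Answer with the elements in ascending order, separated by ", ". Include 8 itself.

Answer: 0, 8, 12

Derivation:
Step 1: union(8, 0) -> merged; set of 8 now {0, 8}
Step 2: find(2) -> no change; set of 2 is {2}
Step 3: union(4, 3) -> merged; set of 4 now {3, 4}
Step 4: find(7) -> no change; set of 7 is {7}
Step 5: find(6) -> no change; set of 6 is {6}
Step 6: union(12, 0) -> merged; set of 12 now {0, 8, 12}
Component of 8: {0, 8, 12}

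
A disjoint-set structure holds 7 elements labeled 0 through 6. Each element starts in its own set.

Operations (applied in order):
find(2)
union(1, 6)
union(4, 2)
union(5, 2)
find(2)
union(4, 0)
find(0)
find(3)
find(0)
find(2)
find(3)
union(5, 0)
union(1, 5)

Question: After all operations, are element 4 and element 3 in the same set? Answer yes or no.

Answer: no

Derivation:
Step 1: find(2) -> no change; set of 2 is {2}
Step 2: union(1, 6) -> merged; set of 1 now {1, 6}
Step 3: union(4, 2) -> merged; set of 4 now {2, 4}
Step 4: union(5, 2) -> merged; set of 5 now {2, 4, 5}
Step 5: find(2) -> no change; set of 2 is {2, 4, 5}
Step 6: union(4, 0) -> merged; set of 4 now {0, 2, 4, 5}
Step 7: find(0) -> no change; set of 0 is {0, 2, 4, 5}
Step 8: find(3) -> no change; set of 3 is {3}
Step 9: find(0) -> no change; set of 0 is {0, 2, 4, 5}
Step 10: find(2) -> no change; set of 2 is {0, 2, 4, 5}
Step 11: find(3) -> no change; set of 3 is {3}
Step 12: union(5, 0) -> already same set; set of 5 now {0, 2, 4, 5}
Step 13: union(1, 5) -> merged; set of 1 now {0, 1, 2, 4, 5, 6}
Set of 4: {0, 1, 2, 4, 5, 6}; 3 is not a member.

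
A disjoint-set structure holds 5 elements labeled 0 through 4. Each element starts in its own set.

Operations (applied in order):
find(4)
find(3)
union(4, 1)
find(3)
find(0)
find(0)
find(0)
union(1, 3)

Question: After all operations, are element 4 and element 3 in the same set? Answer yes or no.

Answer: yes

Derivation:
Step 1: find(4) -> no change; set of 4 is {4}
Step 2: find(3) -> no change; set of 3 is {3}
Step 3: union(4, 1) -> merged; set of 4 now {1, 4}
Step 4: find(3) -> no change; set of 3 is {3}
Step 5: find(0) -> no change; set of 0 is {0}
Step 6: find(0) -> no change; set of 0 is {0}
Step 7: find(0) -> no change; set of 0 is {0}
Step 8: union(1, 3) -> merged; set of 1 now {1, 3, 4}
Set of 4: {1, 3, 4}; 3 is a member.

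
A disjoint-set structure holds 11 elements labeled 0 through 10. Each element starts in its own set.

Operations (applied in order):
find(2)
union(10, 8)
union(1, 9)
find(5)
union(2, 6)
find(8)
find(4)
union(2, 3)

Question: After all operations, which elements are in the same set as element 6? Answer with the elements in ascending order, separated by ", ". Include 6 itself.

Answer: 2, 3, 6

Derivation:
Step 1: find(2) -> no change; set of 2 is {2}
Step 2: union(10, 8) -> merged; set of 10 now {8, 10}
Step 3: union(1, 9) -> merged; set of 1 now {1, 9}
Step 4: find(5) -> no change; set of 5 is {5}
Step 5: union(2, 6) -> merged; set of 2 now {2, 6}
Step 6: find(8) -> no change; set of 8 is {8, 10}
Step 7: find(4) -> no change; set of 4 is {4}
Step 8: union(2, 3) -> merged; set of 2 now {2, 3, 6}
Component of 6: {2, 3, 6}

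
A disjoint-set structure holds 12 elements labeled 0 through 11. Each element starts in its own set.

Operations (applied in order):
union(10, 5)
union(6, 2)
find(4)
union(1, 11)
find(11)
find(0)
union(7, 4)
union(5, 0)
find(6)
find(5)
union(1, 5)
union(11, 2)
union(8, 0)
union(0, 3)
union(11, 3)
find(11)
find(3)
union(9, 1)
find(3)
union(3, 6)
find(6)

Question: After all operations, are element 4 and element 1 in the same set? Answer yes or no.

Step 1: union(10, 5) -> merged; set of 10 now {5, 10}
Step 2: union(6, 2) -> merged; set of 6 now {2, 6}
Step 3: find(4) -> no change; set of 4 is {4}
Step 4: union(1, 11) -> merged; set of 1 now {1, 11}
Step 5: find(11) -> no change; set of 11 is {1, 11}
Step 6: find(0) -> no change; set of 0 is {0}
Step 7: union(7, 4) -> merged; set of 7 now {4, 7}
Step 8: union(5, 0) -> merged; set of 5 now {0, 5, 10}
Step 9: find(6) -> no change; set of 6 is {2, 6}
Step 10: find(5) -> no change; set of 5 is {0, 5, 10}
Step 11: union(1, 5) -> merged; set of 1 now {0, 1, 5, 10, 11}
Step 12: union(11, 2) -> merged; set of 11 now {0, 1, 2, 5, 6, 10, 11}
Step 13: union(8, 0) -> merged; set of 8 now {0, 1, 2, 5, 6, 8, 10, 11}
Step 14: union(0, 3) -> merged; set of 0 now {0, 1, 2, 3, 5, 6, 8, 10, 11}
Step 15: union(11, 3) -> already same set; set of 11 now {0, 1, 2, 3, 5, 6, 8, 10, 11}
Step 16: find(11) -> no change; set of 11 is {0, 1, 2, 3, 5, 6, 8, 10, 11}
Step 17: find(3) -> no change; set of 3 is {0, 1, 2, 3, 5, 6, 8, 10, 11}
Step 18: union(9, 1) -> merged; set of 9 now {0, 1, 2, 3, 5, 6, 8, 9, 10, 11}
Step 19: find(3) -> no change; set of 3 is {0, 1, 2, 3, 5, 6, 8, 9, 10, 11}
Step 20: union(3, 6) -> already same set; set of 3 now {0, 1, 2, 3, 5, 6, 8, 9, 10, 11}
Step 21: find(6) -> no change; set of 6 is {0, 1, 2, 3, 5, 6, 8, 9, 10, 11}
Set of 4: {4, 7}; 1 is not a member.

Answer: no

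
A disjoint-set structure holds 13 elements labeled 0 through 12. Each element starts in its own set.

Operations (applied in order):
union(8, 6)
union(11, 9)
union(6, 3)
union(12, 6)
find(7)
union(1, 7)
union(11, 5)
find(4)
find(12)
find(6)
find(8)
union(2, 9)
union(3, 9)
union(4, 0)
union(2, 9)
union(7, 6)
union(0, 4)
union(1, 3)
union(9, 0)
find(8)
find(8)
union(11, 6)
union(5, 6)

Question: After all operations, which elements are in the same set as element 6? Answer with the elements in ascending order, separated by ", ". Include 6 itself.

Step 1: union(8, 6) -> merged; set of 8 now {6, 8}
Step 2: union(11, 9) -> merged; set of 11 now {9, 11}
Step 3: union(6, 3) -> merged; set of 6 now {3, 6, 8}
Step 4: union(12, 6) -> merged; set of 12 now {3, 6, 8, 12}
Step 5: find(7) -> no change; set of 7 is {7}
Step 6: union(1, 7) -> merged; set of 1 now {1, 7}
Step 7: union(11, 5) -> merged; set of 11 now {5, 9, 11}
Step 8: find(4) -> no change; set of 4 is {4}
Step 9: find(12) -> no change; set of 12 is {3, 6, 8, 12}
Step 10: find(6) -> no change; set of 6 is {3, 6, 8, 12}
Step 11: find(8) -> no change; set of 8 is {3, 6, 8, 12}
Step 12: union(2, 9) -> merged; set of 2 now {2, 5, 9, 11}
Step 13: union(3, 9) -> merged; set of 3 now {2, 3, 5, 6, 8, 9, 11, 12}
Step 14: union(4, 0) -> merged; set of 4 now {0, 4}
Step 15: union(2, 9) -> already same set; set of 2 now {2, 3, 5, 6, 8, 9, 11, 12}
Step 16: union(7, 6) -> merged; set of 7 now {1, 2, 3, 5, 6, 7, 8, 9, 11, 12}
Step 17: union(0, 4) -> already same set; set of 0 now {0, 4}
Step 18: union(1, 3) -> already same set; set of 1 now {1, 2, 3, 5, 6, 7, 8, 9, 11, 12}
Step 19: union(9, 0) -> merged; set of 9 now {0, 1, 2, 3, 4, 5, 6, 7, 8, 9, 11, 12}
Step 20: find(8) -> no change; set of 8 is {0, 1, 2, 3, 4, 5, 6, 7, 8, 9, 11, 12}
Step 21: find(8) -> no change; set of 8 is {0, 1, 2, 3, 4, 5, 6, 7, 8, 9, 11, 12}
Step 22: union(11, 6) -> already same set; set of 11 now {0, 1, 2, 3, 4, 5, 6, 7, 8, 9, 11, 12}
Step 23: union(5, 6) -> already same set; set of 5 now {0, 1, 2, 3, 4, 5, 6, 7, 8, 9, 11, 12}
Component of 6: {0, 1, 2, 3, 4, 5, 6, 7, 8, 9, 11, 12}

Answer: 0, 1, 2, 3, 4, 5, 6, 7, 8, 9, 11, 12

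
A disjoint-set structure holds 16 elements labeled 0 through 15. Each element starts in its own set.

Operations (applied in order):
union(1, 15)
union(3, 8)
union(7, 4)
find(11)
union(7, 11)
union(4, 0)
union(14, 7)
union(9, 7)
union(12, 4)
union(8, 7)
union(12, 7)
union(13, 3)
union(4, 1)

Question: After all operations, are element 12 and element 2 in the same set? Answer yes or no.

Answer: no

Derivation:
Step 1: union(1, 15) -> merged; set of 1 now {1, 15}
Step 2: union(3, 8) -> merged; set of 3 now {3, 8}
Step 3: union(7, 4) -> merged; set of 7 now {4, 7}
Step 4: find(11) -> no change; set of 11 is {11}
Step 5: union(7, 11) -> merged; set of 7 now {4, 7, 11}
Step 6: union(4, 0) -> merged; set of 4 now {0, 4, 7, 11}
Step 7: union(14, 7) -> merged; set of 14 now {0, 4, 7, 11, 14}
Step 8: union(9, 7) -> merged; set of 9 now {0, 4, 7, 9, 11, 14}
Step 9: union(12, 4) -> merged; set of 12 now {0, 4, 7, 9, 11, 12, 14}
Step 10: union(8, 7) -> merged; set of 8 now {0, 3, 4, 7, 8, 9, 11, 12, 14}
Step 11: union(12, 7) -> already same set; set of 12 now {0, 3, 4, 7, 8, 9, 11, 12, 14}
Step 12: union(13, 3) -> merged; set of 13 now {0, 3, 4, 7, 8, 9, 11, 12, 13, 14}
Step 13: union(4, 1) -> merged; set of 4 now {0, 1, 3, 4, 7, 8, 9, 11, 12, 13, 14, 15}
Set of 12: {0, 1, 3, 4, 7, 8, 9, 11, 12, 13, 14, 15}; 2 is not a member.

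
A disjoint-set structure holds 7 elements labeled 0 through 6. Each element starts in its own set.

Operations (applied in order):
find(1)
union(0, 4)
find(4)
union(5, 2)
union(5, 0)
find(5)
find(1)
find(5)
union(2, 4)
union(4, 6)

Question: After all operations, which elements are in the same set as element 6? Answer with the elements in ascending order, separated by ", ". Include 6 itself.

Answer: 0, 2, 4, 5, 6

Derivation:
Step 1: find(1) -> no change; set of 1 is {1}
Step 2: union(0, 4) -> merged; set of 0 now {0, 4}
Step 3: find(4) -> no change; set of 4 is {0, 4}
Step 4: union(5, 2) -> merged; set of 5 now {2, 5}
Step 5: union(5, 0) -> merged; set of 5 now {0, 2, 4, 5}
Step 6: find(5) -> no change; set of 5 is {0, 2, 4, 5}
Step 7: find(1) -> no change; set of 1 is {1}
Step 8: find(5) -> no change; set of 5 is {0, 2, 4, 5}
Step 9: union(2, 4) -> already same set; set of 2 now {0, 2, 4, 5}
Step 10: union(4, 6) -> merged; set of 4 now {0, 2, 4, 5, 6}
Component of 6: {0, 2, 4, 5, 6}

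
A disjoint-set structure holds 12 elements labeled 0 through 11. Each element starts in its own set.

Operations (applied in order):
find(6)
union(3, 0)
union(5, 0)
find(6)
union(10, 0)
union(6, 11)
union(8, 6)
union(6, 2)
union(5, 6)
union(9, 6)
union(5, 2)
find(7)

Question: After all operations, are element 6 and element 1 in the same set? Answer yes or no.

Answer: no

Derivation:
Step 1: find(6) -> no change; set of 6 is {6}
Step 2: union(3, 0) -> merged; set of 3 now {0, 3}
Step 3: union(5, 0) -> merged; set of 5 now {0, 3, 5}
Step 4: find(6) -> no change; set of 6 is {6}
Step 5: union(10, 0) -> merged; set of 10 now {0, 3, 5, 10}
Step 6: union(6, 11) -> merged; set of 6 now {6, 11}
Step 7: union(8, 6) -> merged; set of 8 now {6, 8, 11}
Step 8: union(6, 2) -> merged; set of 6 now {2, 6, 8, 11}
Step 9: union(5, 6) -> merged; set of 5 now {0, 2, 3, 5, 6, 8, 10, 11}
Step 10: union(9, 6) -> merged; set of 9 now {0, 2, 3, 5, 6, 8, 9, 10, 11}
Step 11: union(5, 2) -> already same set; set of 5 now {0, 2, 3, 5, 6, 8, 9, 10, 11}
Step 12: find(7) -> no change; set of 7 is {7}
Set of 6: {0, 2, 3, 5, 6, 8, 9, 10, 11}; 1 is not a member.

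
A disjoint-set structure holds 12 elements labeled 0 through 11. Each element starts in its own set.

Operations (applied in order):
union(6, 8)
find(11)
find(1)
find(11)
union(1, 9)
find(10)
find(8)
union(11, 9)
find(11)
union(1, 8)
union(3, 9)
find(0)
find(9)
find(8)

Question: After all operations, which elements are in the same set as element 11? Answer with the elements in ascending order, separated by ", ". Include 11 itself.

Step 1: union(6, 8) -> merged; set of 6 now {6, 8}
Step 2: find(11) -> no change; set of 11 is {11}
Step 3: find(1) -> no change; set of 1 is {1}
Step 4: find(11) -> no change; set of 11 is {11}
Step 5: union(1, 9) -> merged; set of 1 now {1, 9}
Step 6: find(10) -> no change; set of 10 is {10}
Step 7: find(8) -> no change; set of 8 is {6, 8}
Step 8: union(11, 9) -> merged; set of 11 now {1, 9, 11}
Step 9: find(11) -> no change; set of 11 is {1, 9, 11}
Step 10: union(1, 8) -> merged; set of 1 now {1, 6, 8, 9, 11}
Step 11: union(3, 9) -> merged; set of 3 now {1, 3, 6, 8, 9, 11}
Step 12: find(0) -> no change; set of 0 is {0}
Step 13: find(9) -> no change; set of 9 is {1, 3, 6, 8, 9, 11}
Step 14: find(8) -> no change; set of 8 is {1, 3, 6, 8, 9, 11}
Component of 11: {1, 3, 6, 8, 9, 11}

Answer: 1, 3, 6, 8, 9, 11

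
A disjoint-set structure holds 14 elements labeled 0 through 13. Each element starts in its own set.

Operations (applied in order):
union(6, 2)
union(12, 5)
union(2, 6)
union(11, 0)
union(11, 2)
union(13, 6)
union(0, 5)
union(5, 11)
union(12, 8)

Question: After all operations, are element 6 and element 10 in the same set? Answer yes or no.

Answer: no

Derivation:
Step 1: union(6, 2) -> merged; set of 6 now {2, 6}
Step 2: union(12, 5) -> merged; set of 12 now {5, 12}
Step 3: union(2, 6) -> already same set; set of 2 now {2, 6}
Step 4: union(11, 0) -> merged; set of 11 now {0, 11}
Step 5: union(11, 2) -> merged; set of 11 now {0, 2, 6, 11}
Step 6: union(13, 6) -> merged; set of 13 now {0, 2, 6, 11, 13}
Step 7: union(0, 5) -> merged; set of 0 now {0, 2, 5, 6, 11, 12, 13}
Step 8: union(5, 11) -> already same set; set of 5 now {0, 2, 5, 6, 11, 12, 13}
Step 9: union(12, 8) -> merged; set of 12 now {0, 2, 5, 6, 8, 11, 12, 13}
Set of 6: {0, 2, 5, 6, 8, 11, 12, 13}; 10 is not a member.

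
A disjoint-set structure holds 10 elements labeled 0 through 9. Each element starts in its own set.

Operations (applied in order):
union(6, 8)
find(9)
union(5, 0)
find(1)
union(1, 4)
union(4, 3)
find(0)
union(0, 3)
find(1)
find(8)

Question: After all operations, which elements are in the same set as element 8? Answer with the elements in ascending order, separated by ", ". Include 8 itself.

Step 1: union(6, 8) -> merged; set of 6 now {6, 8}
Step 2: find(9) -> no change; set of 9 is {9}
Step 3: union(5, 0) -> merged; set of 5 now {0, 5}
Step 4: find(1) -> no change; set of 1 is {1}
Step 5: union(1, 4) -> merged; set of 1 now {1, 4}
Step 6: union(4, 3) -> merged; set of 4 now {1, 3, 4}
Step 7: find(0) -> no change; set of 0 is {0, 5}
Step 8: union(0, 3) -> merged; set of 0 now {0, 1, 3, 4, 5}
Step 9: find(1) -> no change; set of 1 is {0, 1, 3, 4, 5}
Step 10: find(8) -> no change; set of 8 is {6, 8}
Component of 8: {6, 8}

Answer: 6, 8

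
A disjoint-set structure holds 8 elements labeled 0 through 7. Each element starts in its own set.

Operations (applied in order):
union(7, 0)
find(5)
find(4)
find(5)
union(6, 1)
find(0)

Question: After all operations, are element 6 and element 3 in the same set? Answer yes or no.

Answer: no

Derivation:
Step 1: union(7, 0) -> merged; set of 7 now {0, 7}
Step 2: find(5) -> no change; set of 5 is {5}
Step 3: find(4) -> no change; set of 4 is {4}
Step 4: find(5) -> no change; set of 5 is {5}
Step 5: union(6, 1) -> merged; set of 6 now {1, 6}
Step 6: find(0) -> no change; set of 0 is {0, 7}
Set of 6: {1, 6}; 3 is not a member.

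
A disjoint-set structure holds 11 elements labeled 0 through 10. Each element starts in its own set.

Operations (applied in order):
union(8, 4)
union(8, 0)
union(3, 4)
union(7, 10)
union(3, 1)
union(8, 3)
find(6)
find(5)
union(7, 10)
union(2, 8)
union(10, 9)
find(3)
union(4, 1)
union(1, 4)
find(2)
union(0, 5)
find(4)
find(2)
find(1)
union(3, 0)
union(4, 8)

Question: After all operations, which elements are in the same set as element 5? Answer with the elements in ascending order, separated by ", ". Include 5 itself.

Answer: 0, 1, 2, 3, 4, 5, 8

Derivation:
Step 1: union(8, 4) -> merged; set of 8 now {4, 8}
Step 2: union(8, 0) -> merged; set of 8 now {0, 4, 8}
Step 3: union(3, 4) -> merged; set of 3 now {0, 3, 4, 8}
Step 4: union(7, 10) -> merged; set of 7 now {7, 10}
Step 5: union(3, 1) -> merged; set of 3 now {0, 1, 3, 4, 8}
Step 6: union(8, 3) -> already same set; set of 8 now {0, 1, 3, 4, 8}
Step 7: find(6) -> no change; set of 6 is {6}
Step 8: find(5) -> no change; set of 5 is {5}
Step 9: union(7, 10) -> already same set; set of 7 now {7, 10}
Step 10: union(2, 8) -> merged; set of 2 now {0, 1, 2, 3, 4, 8}
Step 11: union(10, 9) -> merged; set of 10 now {7, 9, 10}
Step 12: find(3) -> no change; set of 3 is {0, 1, 2, 3, 4, 8}
Step 13: union(4, 1) -> already same set; set of 4 now {0, 1, 2, 3, 4, 8}
Step 14: union(1, 4) -> already same set; set of 1 now {0, 1, 2, 3, 4, 8}
Step 15: find(2) -> no change; set of 2 is {0, 1, 2, 3, 4, 8}
Step 16: union(0, 5) -> merged; set of 0 now {0, 1, 2, 3, 4, 5, 8}
Step 17: find(4) -> no change; set of 4 is {0, 1, 2, 3, 4, 5, 8}
Step 18: find(2) -> no change; set of 2 is {0, 1, 2, 3, 4, 5, 8}
Step 19: find(1) -> no change; set of 1 is {0, 1, 2, 3, 4, 5, 8}
Step 20: union(3, 0) -> already same set; set of 3 now {0, 1, 2, 3, 4, 5, 8}
Step 21: union(4, 8) -> already same set; set of 4 now {0, 1, 2, 3, 4, 5, 8}
Component of 5: {0, 1, 2, 3, 4, 5, 8}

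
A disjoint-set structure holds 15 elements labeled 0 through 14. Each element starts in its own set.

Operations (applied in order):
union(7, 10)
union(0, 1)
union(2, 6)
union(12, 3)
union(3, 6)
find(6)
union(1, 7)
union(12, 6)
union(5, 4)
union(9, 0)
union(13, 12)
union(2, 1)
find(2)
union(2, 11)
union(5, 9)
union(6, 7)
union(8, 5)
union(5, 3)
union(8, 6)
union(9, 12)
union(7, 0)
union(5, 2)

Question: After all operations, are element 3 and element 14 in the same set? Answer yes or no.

Answer: no

Derivation:
Step 1: union(7, 10) -> merged; set of 7 now {7, 10}
Step 2: union(0, 1) -> merged; set of 0 now {0, 1}
Step 3: union(2, 6) -> merged; set of 2 now {2, 6}
Step 4: union(12, 3) -> merged; set of 12 now {3, 12}
Step 5: union(3, 6) -> merged; set of 3 now {2, 3, 6, 12}
Step 6: find(6) -> no change; set of 6 is {2, 3, 6, 12}
Step 7: union(1, 7) -> merged; set of 1 now {0, 1, 7, 10}
Step 8: union(12, 6) -> already same set; set of 12 now {2, 3, 6, 12}
Step 9: union(5, 4) -> merged; set of 5 now {4, 5}
Step 10: union(9, 0) -> merged; set of 9 now {0, 1, 7, 9, 10}
Step 11: union(13, 12) -> merged; set of 13 now {2, 3, 6, 12, 13}
Step 12: union(2, 1) -> merged; set of 2 now {0, 1, 2, 3, 6, 7, 9, 10, 12, 13}
Step 13: find(2) -> no change; set of 2 is {0, 1, 2, 3, 6, 7, 9, 10, 12, 13}
Step 14: union(2, 11) -> merged; set of 2 now {0, 1, 2, 3, 6, 7, 9, 10, 11, 12, 13}
Step 15: union(5, 9) -> merged; set of 5 now {0, 1, 2, 3, 4, 5, 6, 7, 9, 10, 11, 12, 13}
Step 16: union(6, 7) -> already same set; set of 6 now {0, 1, 2, 3, 4, 5, 6, 7, 9, 10, 11, 12, 13}
Step 17: union(8, 5) -> merged; set of 8 now {0, 1, 2, 3, 4, 5, 6, 7, 8, 9, 10, 11, 12, 13}
Step 18: union(5, 3) -> already same set; set of 5 now {0, 1, 2, 3, 4, 5, 6, 7, 8, 9, 10, 11, 12, 13}
Step 19: union(8, 6) -> already same set; set of 8 now {0, 1, 2, 3, 4, 5, 6, 7, 8, 9, 10, 11, 12, 13}
Step 20: union(9, 12) -> already same set; set of 9 now {0, 1, 2, 3, 4, 5, 6, 7, 8, 9, 10, 11, 12, 13}
Step 21: union(7, 0) -> already same set; set of 7 now {0, 1, 2, 3, 4, 5, 6, 7, 8, 9, 10, 11, 12, 13}
Step 22: union(5, 2) -> already same set; set of 5 now {0, 1, 2, 3, 4, 5, 6, 7, 8, 9, 10, 11, 12, 13}
Set of 3: {0, 1, 2, 3, 4, 5, 6, 7, 8, 9, 10, 11, 12, 13}; 14 is not a member.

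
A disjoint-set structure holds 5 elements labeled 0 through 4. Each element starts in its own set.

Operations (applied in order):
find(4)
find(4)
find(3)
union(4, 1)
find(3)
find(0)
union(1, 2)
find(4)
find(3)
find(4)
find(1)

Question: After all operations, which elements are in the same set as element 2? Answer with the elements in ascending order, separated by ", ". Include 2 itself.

Step 1: find(4) -> no change; set of 4 is {4}
Step 2: find(4) -> no change; set of 4 is {4}
Step 3: find(3) -> no change; set of 3 is {3}
Step 4: union(4, 1) -> merged; set of 4 now {1, 4}
Step 5: find(3) -> no change; set of 3 is {3}
Step 6: find(0) -> no change; set of 0 is {0}
Step 7: union(1, 2) -> merged; set of 1 now {1, 2, 4}
Step 8: find(4) -> no change; set of 4 is {1, 2, 4}
Step 9: find(3) -> no change; set of 3 is {3}
Step 10: find(4) -> no change; set of 4 is {1, 2, 4}
Step 11: find(1) -> no change; set of 1 is {1, 2, 4}
Component of 2: {1, 2, 4}

Answer: 1, 2, 4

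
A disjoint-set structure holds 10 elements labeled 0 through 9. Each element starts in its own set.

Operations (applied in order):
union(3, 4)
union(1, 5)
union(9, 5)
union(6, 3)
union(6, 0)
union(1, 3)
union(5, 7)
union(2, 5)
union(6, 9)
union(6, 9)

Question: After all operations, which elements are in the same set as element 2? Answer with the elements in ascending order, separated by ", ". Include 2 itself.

Answer: 0, 1, 2, 3, 4, 5, 6, 7, 9

Derivation:
Step 1: union(3, 4) -> merged; set of 3 now {3, 4}
Step 2: union(1, 5) -> merged; set of 1 now {1, 5}
Step 3: union(9, 5) -> merged; set of 9 now {1, 5, 9}
Step 4: union(6, 3) -> merged; set of 6 now {3, 4, 6}
Step 5: union(6, 0) -> merged; set of 6 now {0, 3, 4, 6}
Step 6: union(1, 3) -> merged; set of 1 now {0, 1, 3, 4, 5, 6, 9}
Step 7: union(5, 7) -> merged; set of 5 now {0, 1, 3, 4, 5, 6, 7, 9}
Step 8: union(2, 5) -> merged; set of 2 now {0, 1, 2, 3, 4, 5, 6, 7, 9}
Step 9: union(6, 9) -> already same set; set of 6 now {0, 1, 2, 3, 4, 5, 6, 7, 9}
Step 10: union(6, 9) -> already same set; set of 6 now {0, 1, 2, 3, 4, 5, 6, 7, 9}
Component of 2: {0, 1, 2, 3, 4, 5, 6, 7, 9}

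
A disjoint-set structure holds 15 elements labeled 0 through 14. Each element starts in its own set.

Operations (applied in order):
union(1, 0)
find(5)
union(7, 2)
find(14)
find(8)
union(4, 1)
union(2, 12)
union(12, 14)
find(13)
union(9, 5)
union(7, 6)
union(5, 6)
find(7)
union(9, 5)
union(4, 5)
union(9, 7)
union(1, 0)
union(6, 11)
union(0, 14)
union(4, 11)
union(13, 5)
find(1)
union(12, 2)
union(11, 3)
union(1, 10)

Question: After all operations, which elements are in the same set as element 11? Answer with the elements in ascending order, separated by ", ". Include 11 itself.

Answer: 0, 1, 2, 3, 4, 5, 6, 7, 9, 10, 11, 12, 13, 14

Derivation:
Step 1: union(1, 0) -> merged; set of 1 now {0, 1}
Step 2: find(5) -> no change; set of 5 is {5}
Step 3: union(7, 2) -> merged; set of 7 now {2, 7}
Step 4: find(14) -> no change; set of 14 is {14}
Step 5: find(8) -> no change; set of 8 is {8}
Step 6: union(4, 1) -> merged; set of 4 now {0, 1, 4}
Step 7: union(2, 12) -> merged; set of 2 now {2, 7, 12}
Step 8: union(12, 14) -> merged; set of 12 now {2, 7, 12, 14}
Step 9: find(13) -> no change; set of 13 is {13}
Step 10: union(9, 5) -> merged; set of 9 now {5, 9}
Step 11: union(7, 6) -> merged; set of 7 now {2, 6, 7, 12, 14}
Step 12: union(5, 6) -> merged; set of 5 now {2, 5, 6, 7, 9, 12, 14}
Step 13: find(7) -> no change; set of 7 is {2, 5, 6, 7, 9, 12, 14}
Step 14: union(9, 5) -> already same set; set of 9 now {2, 5, 6, 7, 9, 12, 14}
Step 15: union(4, 5) -> merged; set of 4 now {0, 1, 2, 4, 5, 6, 7, 9, 12, 14}
Step 16: union(9, 7) -> already same set; set of 9 now {0, 1, 2, 4, 5, 6, 7, 9, 12, 14}
Step 17: union(1, 0) -> already same set; set of 1 now {0, 1, 2, 4, 5, 6, 7, 9, 12, 14}
Step 18: union(6, 11) -> merged; set of 6 now {0, 1, 2, 4, 5, 6, 7, 9, 11, 12, 14}
Step 19: union(0, 14) -> already same set; set of 0 now {0, 1, 2, 4, 5, 6, 7, 9, 11, 12, 14}
Step 20: union(4, 11) -> already same set; set of 4 now {0, 1, 2, 4, 5, 6, 7, 9, 11, 12, 14}
Step 21: union(13, 5) -> merged; set of 13 now {0, 1, 2, 4, 5, 6, 7, 9, 11, 12, 13, 14}
Step 22: find(1) -> no change; set of 1 is {0, 1, 2, 4, 5, 6, 7, 9, 11, 12, 13, 14}
Step 23: union(12, 2) -> already same set; set of 12 now {0, 1, 2, 4, 5, 6, 7, 9, 11, 12, 13, 14}
Step 24: union(11, 3) -> merged; set of 11 now {0, 1, 2, 3, 4, 5, 6, 7, 9, 11, 12, 13, 14}
Step 25: union(1, 10) -> merged; set of 1 now {0, 1, 2, 3, 4, 5, 6, 7, 9, 10, 11, 12, 13, 14}
Component of 11: {0, 1, 2, 3, 4, 5, 6, 7, 9, 10, 11, 12, 13, 14}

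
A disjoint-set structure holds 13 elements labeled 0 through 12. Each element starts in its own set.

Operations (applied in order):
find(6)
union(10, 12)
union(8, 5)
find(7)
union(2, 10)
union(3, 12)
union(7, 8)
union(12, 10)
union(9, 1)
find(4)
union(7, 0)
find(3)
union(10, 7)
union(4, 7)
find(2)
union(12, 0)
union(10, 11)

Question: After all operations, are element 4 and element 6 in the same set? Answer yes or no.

Answer: no

Derivation:
Step 1: find(6) -> no change; set of 6 is {6}
Step 2: union(10, 12) -> merged; set of 10 now {10, 12}
Step 3: union(8, 5) -> merged; set of 8 now {5, 8}
Step 4: find(7) -> no change; set of 7 is {7}
Step 5: union(2, 10) -> merged; set of 2 now {2, 10, 12}
Step 6: union(3, 12) -> merged; set of 3 now {2, 3, 10, 12}
Step 7: union(7, 8) -> merged; set of 7 now {5, 7, 8}
Step 8: union(12, 10) -> already same set; set of 12 now {2, 3, 10, 12}
Step 9: union(9, 1) -> merged; set of 9 now {1, 9}
Step 10: find(4) -> no change; set of 4 is {4}
Step 11: union(7, 0) -> merged; set of 7 now {0, 5, 7, 8}
Step 12: find(3) -> no change; set of 3 is {2, 3, 10, 12}
Step 13: union(10, 7) -> merged; set of 10 now {0, 2, 3, 5, 7, 8, 10, 12}
Step 14: union(4, 7) -> merged; set of 4 now {0, 2, 3, 4, 5, 7, 8, 10, 12}
Step 15: find(2) -> no change; set of 2 is {0, 2, 3, 4, 5, 7, 8, 10, 12}
Step 16: union(12, 0) -> already same set; set of 12 now {0, 2, 3, 4, 5, 7, 8, 10, 12}
Step 17: union(10, 11) -> merged; set of 10 now {0, 2, 3, 4, 5, 7, 8, 10, 11, 12}
Set of 4: {0, 2, 3, 4, 5, 7, 8, 10, 11, 12}; 6 is not a member.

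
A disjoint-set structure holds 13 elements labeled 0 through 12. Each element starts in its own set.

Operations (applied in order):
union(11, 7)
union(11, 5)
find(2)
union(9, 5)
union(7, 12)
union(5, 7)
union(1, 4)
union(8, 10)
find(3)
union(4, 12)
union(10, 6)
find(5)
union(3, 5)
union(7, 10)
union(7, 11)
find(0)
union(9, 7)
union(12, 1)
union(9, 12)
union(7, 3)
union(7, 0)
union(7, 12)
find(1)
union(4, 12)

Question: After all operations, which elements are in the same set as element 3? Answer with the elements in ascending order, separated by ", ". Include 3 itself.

Step 1: union(11, 7) -> merged; set of 11 now {7, 11}
Step 2: union(11, 5) -> merged; set of 11 now {5, 7, 11}
Step 3: find(2) -> no change; set of 2 is {2}
Step 4: union(9, 5) -> merged; set of 9 now {5, 7, 9, 11}
Step 5: union(7, 12) -> merged; set of 7 now {5, 7, 9, 11, 12}
Step 6: union(5, 7) -> already same set; set of 5 now {5, 7, 9, 11, 12}
Step 7: union(1, 4) -> merged; set of 1 now {1, 4}
Step 8: union(8, 10) -> merged; set of 8 now {8, 10}
Step 9: find(3) -> no change; set of 3 is {3}
Step 10: union(4, 12) -> merged; set of 4 now {1, 4, 5, 7, 9, 11, 12}
Step 11: union(10, 6) -> merged; set of 10 now {6, 8, 10}
Step 12: find(5) -> no change; set of 5 is {1, 4, 5, 7, 9, 11, 12}
Step 13: union(3, 5) -> merged; set of 3 now {1, 3, 4, 5, 7, 9, 11, 12}
Step 14: union(7, 10) -> merged; set of 7 now {1, 3, 4, 5, 6, 7, 8, 9, 10, 11, 12}
Step 15: union(7, 11) -> already same set; set of 7 now {1, 3, 4, 5, 6, 7, 8, 9, 10, 11, 12}
Step 16: find(0) -> no change; set of 0 is {0}
Step 17: union(9, 7) -> already same set; set of 9 now {1, 3, 4, 5, 6, 7, 8, 9, 10, 11, 12}
Step 18: union(12, 1) -> already same set; set of 12 now {1, 3, 4, 5, 6, 7, 8, 9, 10, 11, 12}
Step 19: union(9, 12) -> already same set; set of 9 now {1, 3, 4, 5, 6, 7, 8, 9, 10, 11, 12}
Step 20: union(7, 3) -> already same set; set of 7 now {1, 3, 4, 5, 6, 7, 8, 9, 10, 11, 12}
Step 21: union(7, 0) -> merged; set of 7 now {0, 1, 3, 4, 5, 6, 7, 8, 9, 10, 11, 12}
Step 22: union(7, 12) -> already same set; set of 7 now {0, 1, 3, 4, 5, 6, 7, 8, 9, 10, 11, 12}
Step 23: find(1) -> no change; set of 1 is {0, 1, 3, 4, 5, 6, 7, 8, 9, 10, 11, 12}
Step 24: union(4, 12) -> already same set; set of 4 now {0, 1, 3, 4, 5, 6, 7, 8, 9, 10, 11, 12}
Component of 3: {0, 1, 3, 4, 5, 6, 7, 8, 9, 10, 11, 12}

Answer: 0, 1, 3, 4, 5, 6, 7, 8, 9, 10, 11, 12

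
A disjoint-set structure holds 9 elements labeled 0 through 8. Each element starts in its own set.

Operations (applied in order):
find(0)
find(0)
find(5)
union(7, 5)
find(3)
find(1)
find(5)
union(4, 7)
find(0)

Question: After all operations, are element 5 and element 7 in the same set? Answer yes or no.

Answer: yes

Derivation:
Step 1: find(0) -> no change; set of 0 is {0}
Step 2: find(0) -> no change; set of 0 is {0}
Step 3: find(5) -> no change; set of 5 is {5}
Step 4: union(7, 5) -> merged; set of 7 now {5, 7}
Step 5: find(3) -> no change; set of 3 is {3}
Step 6: find(1) -> no change; set of 1 is {1}
Step 7: find(5) -> no change; set of 5 is {5, 7}
Step 8: union(4, 7) -> merged; set of 4 now {4, 5, 7}
Step 9: find(0) -> no change; set of 0 is {0}
Set of 5: {4, 5, 7}; 7 is a member.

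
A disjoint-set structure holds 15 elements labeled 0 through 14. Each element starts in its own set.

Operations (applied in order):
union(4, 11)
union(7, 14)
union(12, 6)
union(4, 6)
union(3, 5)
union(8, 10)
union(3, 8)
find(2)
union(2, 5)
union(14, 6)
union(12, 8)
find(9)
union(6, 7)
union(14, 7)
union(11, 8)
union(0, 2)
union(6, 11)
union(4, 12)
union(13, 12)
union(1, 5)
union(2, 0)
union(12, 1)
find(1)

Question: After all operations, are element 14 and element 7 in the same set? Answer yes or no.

Answer: yes

Derivation:
Step 1: union(4, 11) -> merged; set of 4 now {4, 11}
Step 2: union(7, 14) -> merged; set of 7 now {7, 14}
Step 3: union(12, 6) -> merged; set of 12 now {6, 12}
Step 4: union(4, 6) -> merged; set of 4 now {4, 6, 11, 12}
Step 5: union(3, 5) -> merged; set of 3 now {3, 5}
Step 6: union(8, 10) -> merged; set of 8 now {8, 10}
Step 7: union(3, 8) -> merged; set of 3 now {3, 5, 8, 10}
Step 8: find(2) -> no change; set of 2 is {2}
Step 9: union(2, 5) -> merged; set of 2 now {2, 3, 5, 8, 10}
Step 10: union(14, 6) -> merged; set of 14 now {4, 6, 7, 11, 12, 14}
Step 11: union(12, 8) -> merged; set of 12 now {2, 3, 4, 5, 6, 7, 8, 10, 11, 12, 14}
Step 12: find(9) -> no change; set of 9 is {9}
Step 13: union(6, 7) -> already same set; set of 6 now {2, 3, 4, 5, 6, 7, 8, 10, 11, 12, 14}
Step 14: union(14, 7) -> already same set; set of 14 now {2, 3, 4, 5, 6, 7, 8, 10, 11, 12, 14}
Step 15: union(11, 8) -> already same set; set of 11 now {2, 3, 4, 5, 6, 7, 8, 10, 11, 12, 14}
Step 16: union(0, 2) -> merged; set of 0 now {0, 2, 3, 4, 5, 6, 7, 8, 10, 11, 12, 14}
Step 17: union(6, 11) -> already same set; set of 6 now {0, 2, 3, 4, 5, 6, 7, 8, 10, 11, 12, 14}
Step 18: union(4, 12) -> already same set; set of 4 now {0, 2, 3, 4, 5, 6, 7, 8, 10, 11, 12, 14}
Step 19: union(13, 12) -> merged; set of 13 now {0, 2, 3, 4, 5, 6, 7, 8, 10, 11, 12, 13, 14}
Step 20: union(1, 5) -> merged; set of 1 now {0, 1, 2, 3, 4, 5, 6, 7, 8, 10, 11, 12, 13, 14}
Step 21: union(2, 0) -> already same set; set of 2 now {0, 1, 2, 3, 4, 5, 6, 7, 8, 10, 11, 12, 13, 14}
Step 22: union(12, 1) -> already same set; set of 12 now {0, 1, 2, 3, 4, 5, 6, 7, 8, 10, 11, 12, 13, 14}
Step 23: find(1) -> no change; set of 1 is {0, 1, 2, 3, 4, 5, 6, 7, 8, 10, 11, 12, 13, 14}
Set of 14: {0, 1, 2, 3, 4, 5, 6, 7, 8, 10, 11, 12, 13, 14}; 7 is a member.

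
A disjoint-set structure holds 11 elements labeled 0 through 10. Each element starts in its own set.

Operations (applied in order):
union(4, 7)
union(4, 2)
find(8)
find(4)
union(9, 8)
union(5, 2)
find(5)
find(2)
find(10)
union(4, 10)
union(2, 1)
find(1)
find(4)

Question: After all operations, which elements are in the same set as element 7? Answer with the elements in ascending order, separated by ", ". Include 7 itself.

Step 1: union(4, 7) -> merged; set of 4 now {4, 7}
Step 2: union(4, 2) -> merged; set of 4 now {2, 4, 7}
Step 3: find(8) -> no change; set of 8 is {8}
Step 4: find(4) -> no change; set of 4 is {2, 4, 7}
Step 5: union(9, 8) -> merged; set of 9 now {8, 9}
Step 6: union(5, 2) -> merged; set of 5 now {2, 4, 5, 7}
Step 7: find(5) -> no change; set of 5 is {2, 4, 5, 7}
Step 8: find(2) -> no change; set of 2 is {2, 4, 5, 7}
Step 9: find(10) -> no change; set of 10 is {10}
Step 10: union(4, 10) -> merged; set of 4 now {2, 4, 5, 7, 10}
Step 11: union(2, 1) -> merged; set of 2 now {1, 2, 4, 5, 7, 10}
Step 12: find(1) -> no change; set of 1 is {1, 2, 4, 5, 7, 10}
Step 13: find(4) -> no change; set of 4 is {1, 2, 4, 5, 7, 10}
Component of 7: {1, 2, 4, 5, 7, 10}

Answer: 1, 2, 4, 5, 7, 10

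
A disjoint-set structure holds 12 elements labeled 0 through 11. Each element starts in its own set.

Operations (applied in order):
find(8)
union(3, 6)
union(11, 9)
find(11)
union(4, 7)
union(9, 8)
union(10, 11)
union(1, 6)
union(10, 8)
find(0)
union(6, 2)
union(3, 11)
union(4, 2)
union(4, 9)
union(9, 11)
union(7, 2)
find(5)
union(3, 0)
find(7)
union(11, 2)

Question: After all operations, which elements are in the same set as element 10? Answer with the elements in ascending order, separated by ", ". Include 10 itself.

Step 1: find(8) -> no change; set of 8 is {8}
Step 2: union(3, 6) -> merged; set of 3 now {3, 6}
Step 3: union(11, 9) -> merged; set of 11 now {9, 11}
Step 4: find(11) -> no change; set of 11 is {9, 11}
Step 5: union(4, 7) -> merged; set of 4 now {4, 7}
Step 6: union(9, 8) -> merged; set of 9 now {8, 9, 11}
Step 7: union(10, 11) -> merged; set of 10 now {8, 9, 10, 11}
Step 8: union(1, 6) -> merged; set of 1 now {1, 3, 6}
Step 9: union(10, 8) -> already same set; set of 10 now {8, 9, 10, 11}
Step 10: find(0) -> no change; set of 0 is {0}
Step 11: union(6, 2) -> merged; set of 6 now {1, 2, 3, 6}
Step 12: union(3, 11) -> merged; set of 3 now {1, 2, 3, 6, 8, 9, 10, 11}
Step 13: union(4, 2) -> merged; set of 4 now {1, 2, 3, 4, 6, 7, 8, 9, 10, 11}
Step 14: union(4, 9) -> already same set; set of 4 now {1, 2, 3, 4, 6, 7, 8, 9, 10, 11}
Step 15: union(9, 11) -> already same set; set of 9 now {1, 2, 3, 4, 6, 7, 8, 9, 10, 11}
Step 16: union(7, 2) -> already same set; set of 7 now {1, 2, 3, 4, 6, 7, 8, 9, 10, 11}
Step 17: find(5) -> no change; set of 5 is {5}
Step 18: union(3, 0) -> merged; set of 3 now {0, 1, 2, 3, 4, 6, 7, 8, 9, 10, 11}
Step 19: find(7) -> no change; set of 7 is {0, 1, 2, 3, 4, 6, 7, 8, 9, 10, 11}
Step 20: union(11, 2) -> already same set; set of 11 now {0, 1, 2, 3, 4, 6, 7, 8, 9, 10, 11}
Component of 10: {0, 1, 2, 3, 4, 6, 7, 8, 9, 10, 11}

Answer: 0, 1, 2, 3, 4, 6, 7, 8, 9, 10, 11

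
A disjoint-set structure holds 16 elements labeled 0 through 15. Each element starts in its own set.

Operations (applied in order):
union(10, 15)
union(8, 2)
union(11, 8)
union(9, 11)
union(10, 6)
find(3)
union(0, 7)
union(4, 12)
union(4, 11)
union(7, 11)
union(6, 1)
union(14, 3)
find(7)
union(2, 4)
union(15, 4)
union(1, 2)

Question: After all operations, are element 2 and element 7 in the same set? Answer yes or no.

Answer: yes

Derivation:
Step 1: union(10, 15) -> merged; set of 10 now {10, 15}
Step 2: union(8, 2) -> merged; set of 8 now {2, 8}
Step 3: union(11, 8) -> merged; set of 11 now {2, 8, 11}
Step 4: union(9, 11) -> merged; set of 9 now {2, 8, 9, 11}
Step 5: union(10, 6) -> merged; set of 10 now {6, 10, 15}
Step 6: find(3) -> no change; set of 3 is {3}
Step 7: union(0, 7) -> merged; set of 0 now {0, 7}
Step 8: union(4, 12) -> merged; set of 4 now {4, 12}
Step 9: union(4, 11) -> merged; set of 4 now {2, 4, 8, 9, 11, 12}
Step 10: union(7, 11) -> merged; set of 7 now {0, 2, 4, 7, 8, 9, 11, 12}
Step 11: union(6, 1) -> merged; set of 6 now {1, 6, 10, 15}
Step 12: union(14, 3) -> merged; set of 14 now {3, 14}
Step 13: find(7) -> no change; set of 7 is {0, 2, 4, 7, 8, 9, 11, 12}
Step 14: union(2, 4) -> already same set; set of 2 now {0, 2, 4, 7, 8, 9, 11, 12}
Step 15: union(15, 4) -> merged; set of 15 now {0, 1, 2, 4, 6, 7, 8, 9, 10, 11, 12, 15}
Step 16: union(1, 2) -> already same set; set of 1 now {0, 1, 2, 4, 6, 7, 8, 9, 10, 11, 12, 15}
Set of 2: {0, 1, 2, 4, 6, 7, 8, 9, 10, 11, 12, 15}; 7 is a member.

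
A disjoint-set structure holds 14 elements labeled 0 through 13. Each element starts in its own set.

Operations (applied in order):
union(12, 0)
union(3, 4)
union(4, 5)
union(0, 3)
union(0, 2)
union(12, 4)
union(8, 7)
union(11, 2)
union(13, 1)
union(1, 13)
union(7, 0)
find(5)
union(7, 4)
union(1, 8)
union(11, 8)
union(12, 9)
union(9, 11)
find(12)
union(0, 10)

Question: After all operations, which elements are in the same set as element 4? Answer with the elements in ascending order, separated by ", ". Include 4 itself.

Answer: 0, 1, 2, 3, 4, 5, 7, 8, 9, 10, 11, 12, 13

Derivation:
Step 1: union(12, 0) -> merged; set of 12 now {0, 12}
Step 2: union(3, 4) -> merged; set of 3 now {3, 4}
Step 3: union(4, 5) -> merged; set of 4 now {3, 4, 5}
Step 4: union(0, 3) -> merged; set of 0 now {0, 3, 4, 5, 12}
Step 5: union(0, 2) -> merged; set of 0 now {0, 2, 3, 4, 5, 12}
Step 6: union(12, 4) -> already same set; set of 12 now {0, 2, 3, 4, 5, 12}
Step 7: union(8, 7) -> merged; set of 8 now {7, 8}
Step 8: union(11, 2) -> merged; set of 11 now {0, 2, 3, 4, 5, 11, 12}
Step 9: union(13, 1) -> merged; set of 13 now {1, 13}
Step 10: union(1, 13) -> already same set; set of 1 now {1, 13}
Step 11: union(7, 0) -> merged; set of 7 now {0, 2, 3, 4, 5, 7, 8, 11, 12}
Step 12: find(5) -> no change; set of 5 is {0, 2, 3, 4, 5, 7, 8, 11, 12}
Step 13: union(7, 4) -> already same set; set of 7 now {0, 2, 3, 4, 5, 7, 8, 11, 12}
Step 14: union(1, 8) -> merged; set of 1 now {0, 1, 2, 3, 4, 5, 7, 8, 11, 12, 13}
Step 15: union(11, 8) -> already same set; set of 11 now {0, 1, 2, 3, 4, 5, 7, 8, 11, 12, 13}
Step 16: union(12, 9) -> merged; set of 12 now {0, 1, 2, 3, 4, 5, 7, 8, 9, 11, 12, 13}
Step 17: union(9, 11) -> already same set; set of 9 now {0, 1, 2, 3, 4, 5, 7, 8, 9, 11, 12, 13}
Step 18: find(12) -> no change; set of 12 is {0, 1, 2, 3, 4, 5, 7, 8, 9, 11, 12, 13}
Step 19: union(0, 10) -> merged; set of 0 now {0, 1, 2, 3, 4, 5, 7, 8, 9, 10, 11, 12, 13}
Component of 4: {0, 1, 2, 3, 4, 5, 7, 8, 9, 10, 11, 12, 13}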